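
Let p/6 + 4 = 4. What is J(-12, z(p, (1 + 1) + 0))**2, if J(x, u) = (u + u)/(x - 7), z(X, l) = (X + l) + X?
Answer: 16/361 ≈ 0.044321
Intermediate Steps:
p = 0 (p = -24 + 6*4 = -24 + 24 = 0)
z(X, l) = l + 2*X
J(x, u) = 2*u/(-7 + x) (J(x, u) = (2*u)/(-7 + x) = 2*u/(-7 + x))
J(-12, z(p, (1 + 1) + 0))**2 = (2*(((1 + 1) + 0) + 2*0)/(-7 - 12))**2 = (2*((2 + 0) + 0)/(-19))**2 = (2*(2 + 0)*(-1/19))**2 = (2*2*(-1/19))**2 = (-4/19)**2 = 16/361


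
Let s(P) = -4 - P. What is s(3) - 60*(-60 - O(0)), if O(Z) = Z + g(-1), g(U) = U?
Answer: 3533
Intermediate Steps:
O(Z) = -1 + Z (O(Z) = Z - 1 = -1 + Z)
s(3) - 60*(-60 - O(0)) = (-4 - 1*3) - 60*(-60 - (-1 + 0)) = (-4 - 3) - 60*(-60 - 1*(-1)) = -7 - 60*(-60 + 1) = -7 - 60*(-59) = -7 + 3540 = 3533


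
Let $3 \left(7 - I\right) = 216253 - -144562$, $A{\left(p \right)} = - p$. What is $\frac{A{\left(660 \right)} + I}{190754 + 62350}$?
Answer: $- \frac{181387}{379656} \approx -0.47777$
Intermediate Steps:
$I = - \frac{360794}{3}$ ($I = 7 - \frac{216253 - -144562}{3} = 7 - \frac{216253 + 144562}{3} = 7 - \frac{360815}{3} = - \frac{360794}{3} \approx -1.2026 \cdot 10^{5}$)
$\frac{A{\left(660 \right)} + I}{190754 + 62350} = \frac{\left(-1\right) 660 - \frac{360794}{3}}{190754 + 62350} = \frac{-660 - \frac{360794}{3}}{253104} = \left(- \frac{362774}{3}\right) \frac{1}{253104} = - \frac{181387}{379656}$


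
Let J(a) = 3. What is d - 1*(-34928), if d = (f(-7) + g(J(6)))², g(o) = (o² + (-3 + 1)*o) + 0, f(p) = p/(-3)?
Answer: 314608/9 ≈ 34956.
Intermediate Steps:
f(p) = -p/3 (f(p) = p*(-⅓) = -p/3)
g(o) = o² - 2*o (g(o) = (o² - 2*o) + 0 = o² - 2*o)
d = 256/9 (d = (-⅓*(-7) + 3*(-2 + 3))² = (7/3 + 3*1)² = (7/3 + 3)² = (16/3)² = 256/9 ≈ 28.444)
d - 1*(-34928) = 256/9 - 1*(-34928) = 256/9 + 34928 = 314608/9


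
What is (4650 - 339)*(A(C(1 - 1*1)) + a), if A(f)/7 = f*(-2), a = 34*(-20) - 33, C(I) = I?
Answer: -3073743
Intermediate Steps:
a = -713 (a = -680 - 33 = -713)
A(f) = -14*f (A(f) = 7*(f*(-2)) = 7*(-2*f) = -14*f)
(4650 - 339)*(A(C(1 - 1*1)) + a) = (4650 - 339)*(-14*(1 - 1*1) - 713) = 4311*(-14*(1 - 1) - 713) = 4311*(-14*0 - 713) = 4311*(0 - 713) = 4311*(-713) = -3073743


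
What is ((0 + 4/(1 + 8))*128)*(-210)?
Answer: -35840/3 ≈ -11947.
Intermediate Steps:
((0 + 4/(1 + 8))*128)*(-210) = ((0 + 4/9)*128)*(-210) = ((4/9)*128)*(-210) = (512/9)*(-210) = -35840/3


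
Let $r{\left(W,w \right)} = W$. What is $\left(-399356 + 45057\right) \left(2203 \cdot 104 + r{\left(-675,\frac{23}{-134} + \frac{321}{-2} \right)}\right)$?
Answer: $-80935000663$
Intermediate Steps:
$\left(-399356 + 45057\right) \left(2203 \cdot 104 + r{\left(-675,\frac{23}{-134} + \frac{321}{-2} \right)}\right) = \left(-399356 + 45057\right) \left(2203 \cdot 104 - 675\right) = - 354299 \left(229112 - 675\right) = \left(-354299\right) 228437 = -80935000663$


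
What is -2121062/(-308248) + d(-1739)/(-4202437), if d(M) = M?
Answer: 4457082735683/647696400188 ≈ 6.8814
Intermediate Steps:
-2121062/(-308248) + d(-1739)/(-4202437) = -2121062/(-308248) - 1739/(-4202437) = -2121062*(-1/308248) - 1739*(-1/4202437) = 1060531/154124 + 1739/4202437 = 4457082735683/647696400188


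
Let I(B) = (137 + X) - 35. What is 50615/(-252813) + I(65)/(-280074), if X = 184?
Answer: -791569446/3933686009 ≈ -0.20123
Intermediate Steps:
I(B) = 286 (I(B) = (137 + 184) - 35 = 321 - 35 = 286)
50615/(-252813) + I(65)/(-280074) = 50615/(-252813) + 286/(-280074) = 50615*(-1/252813) + 286*(-1/280074) = -50615/252813 - 143/140037 = -791569446/3933686009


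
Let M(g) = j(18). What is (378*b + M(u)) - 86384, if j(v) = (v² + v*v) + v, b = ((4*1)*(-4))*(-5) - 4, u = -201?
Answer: -56990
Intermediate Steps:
b = 76 (b = (4*(-4))*(-5) - 4 = -16*(-5) - 4 = 80 - 4 = 76)
j(v) = v + 2*v² (j(v) = (v² + v²) + v = 2*v² + v = v + 2*v²)
M(g) = 666 (M(g) = 18*(1 + 2*18) = 18*(1 + 36) = 18*37 = 666)
(378*b + M(u)) - 86384 = (378*76 + 666) - 86384 = (28728 + 666) - 86384 = 29394 - 86384 = -56990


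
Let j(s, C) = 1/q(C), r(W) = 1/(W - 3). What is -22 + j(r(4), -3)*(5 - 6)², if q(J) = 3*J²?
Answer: -593/27 ≈ -21.963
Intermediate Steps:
r(W) = 1/(-3 + W)
j(s, C) = 1/(3*C²)
-22 + j(r(4), -3)*(5 - 6)² = -22 + ((⅓)/(-3)²)*(5 - 6)² = -22 + ((⅓)*(⅑))*(-1)² = -22 + (1/27)*1 = -22 + 1/27 = -593/27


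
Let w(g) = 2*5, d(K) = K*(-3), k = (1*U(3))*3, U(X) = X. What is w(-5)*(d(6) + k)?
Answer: -90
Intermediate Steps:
k = 9 (k = (1*3)*3 = 3*3 = 9)
d(K) = -3*K
w(g) = 10
w(-5)*(d(6) + k) = 10*(-3*6 + 9) = 10*(-18 + 9) = 10*(-9) = -90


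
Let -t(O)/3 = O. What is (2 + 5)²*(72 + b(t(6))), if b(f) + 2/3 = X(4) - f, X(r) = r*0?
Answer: 13132/3 ≈ 4377.3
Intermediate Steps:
X(r) = 0
t(O) = -3*O
b(f) = -⅔ - f (b(f) = -⅔ + (0 - f) = -⅔ - f)
(2 + 5)²*(72 + b(t(6))) = (2 + 5)²*(72 + (-⅔ - (-3)*6)) = 7²*(72 + (-⅔ - 1*(-18))) = 49*(72 + (-⅔ + 18)) = 49*(72 + 52/3) = 49*(268/3) = 13132/3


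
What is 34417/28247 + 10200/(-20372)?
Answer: 103255931/143861971 ≈ 0.71774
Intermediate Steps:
34417/28247 + 10200/(-20372) = 34417*(1/28247) + 10200*(-1/20372) = 34417/28247 - 2550/5093 = 103255931/143861971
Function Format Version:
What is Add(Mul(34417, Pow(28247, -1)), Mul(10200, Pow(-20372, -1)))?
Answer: Rational(103255931, 143861971) ≈ 0.71774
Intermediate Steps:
Add(Mul(34417, Pow(28247, -1)), Mul(10200, Pow(-20372, -1))) = Add(Mul(34417, Rational(1, 28247)), Mul(10200, Rational(-1, 20372))) = Add(Rational(34417, 28247), Rational(-2550, 5093)) = Rational(103255931, 143861971)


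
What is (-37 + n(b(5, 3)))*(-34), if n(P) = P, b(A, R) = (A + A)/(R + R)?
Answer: 3604/3 ≈ 1201.3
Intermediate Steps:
b(A, R) = A/R (b(A, R) = (2*A)/((2*R)) = (2*A)*(1/(2*R)) = A/R)
(-37 + n(b(5, 3)))*(-34) = (-37 + 5/3)*(-34) = -106/3*(-34) = 3604/3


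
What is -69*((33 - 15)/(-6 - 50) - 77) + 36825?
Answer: 1180485/28 ≈ 42160.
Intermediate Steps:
-69*((33 - 15)/(-6 - 50) - 77) + 36825 = -69*(18/(-56) - 77) + 36825 = -69*(18*(-1/56) - 77) + 36825 = -69*(-9/28 - 77) + 36825 = -69*(-2165/28) + 36825 = 149385/28 + 36825 = 1180485/28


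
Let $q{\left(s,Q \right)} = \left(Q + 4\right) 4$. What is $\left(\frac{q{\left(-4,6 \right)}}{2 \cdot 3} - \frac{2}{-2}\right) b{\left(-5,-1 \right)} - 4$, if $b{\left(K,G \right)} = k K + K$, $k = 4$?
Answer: $- \frac{587}{3} \approx -195.67$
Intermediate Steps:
$q{\left(s,Q \right)} = 16 + 4 Q$ ($q{\left(s,Q \right)} = \left(4 + Q\right) 4 = 16 + 4 Q$)
$b{\left(K,G \right)} = 5 K$ ($b{\left(K,G \right)} = 4 K + K = 5 K$)
$\left(\frac{q{\left(-4,6 \right)}}{2 \cdot 3} - \frac{2}{-2}\right) b{\left(-5,-1 \right)} - 4 = \left(\frac{16 + 4 \cdot 6}{2 \cdot 3} - \frac{2}{-2}\right) 5 \left(-5\right) - 4 = \left(\frac{16 + 24}{6} - -1\right) \left(-25\right) - 4 = \left(40 \cdot \frac{1}{6} + 1\right) \left(-25\right) - 4 = \left(\frac{20}{3} + 1\right) \left(-25\right) - 4 = \frac{23}{3} \left(-25\right) - 4 = - \frac{575}{3} - 4 = - \frac{587}{3}$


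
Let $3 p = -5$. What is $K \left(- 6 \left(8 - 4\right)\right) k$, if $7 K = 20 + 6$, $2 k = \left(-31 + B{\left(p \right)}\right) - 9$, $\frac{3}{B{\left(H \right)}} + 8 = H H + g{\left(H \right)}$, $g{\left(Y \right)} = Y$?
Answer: $\frac{391092}{217} \approx 1802.3$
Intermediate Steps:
$p = - \frac{5}{3}$ ($p = \frac{1}{3} \left(-5\right) = - \frac{5}{3} \approx -1.6667$)
$B{\left(H \right)} = \frac{3}{-8 + H + H^{2}}$ ($B{\left(H \right)} = \frac{3}{-8 + \left(H H + H\right)} = \frac{3}{-8 + \left(H^{2} + H\right)} = \frac{3}{-8 + \left(H + H^{2}\right)} = \frac{3}{-8 + H + H^{2}}$)
$k = - \frac{2507}{124}$ ($k = \frac{\left(-31 + \frac{3}{-8 - \frac{5}{3} + \left(- \frac{5}{3}\right)^{2}}\right) - 9}{2} = \frac{\left(-31 + \frac{3}{-8 - \frac{5}{3} + \frac{25}{9}}\right) - 9}{2} = \frac{\left(-31 + \frac{3}{- \frac{62}{9}}\right) - 9}{2} = \frac{\left(-31 + 3 \left(- \frac{9}{62}\right)\right) - 9}{2} = \frac{\left(-31 - \frac{27}{62}\right) - 9}{2} = \frac{- \frac{1949}{62} - 9}{2} = \frac{1}{2} \left(- \frac{2507}{62}\right) = - \frac{2507}{124} \approx -20.218$)
$K = \frac{26}{7}$ ($K = \frac{20 + 6}{7} = \frac{1}{7} \cdot 26 = \frac{26}{7} \approx 3.7143$)
$K \left(- 6 \left(8 - 4\right)\right) k = \frac{26 \left(- 6 \left(8 - 4\right)\right)}{7} \left(- \frac{2507}{124}\right) = \frac{26 \left(\left(-6\right) 4\right)}{7} \left(- \frac{2507}{124}\right) = \frac{26}{7} \left(-24\right) \left(- \frac{2507}{124}\right) = \left(- \frac{624}{7}\right) \left(- \frac{2507}{124}\right) = \frac{391092}{217}$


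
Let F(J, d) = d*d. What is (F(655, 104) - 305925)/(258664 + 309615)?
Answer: -295109/568279 ≈ -0.51930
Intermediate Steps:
F(J, d) = d²
(F(655, 104) - 305925)/(258664 + 309615) = (104² - 305925)/(258664 + 309615) = (10816 - 305925)/568279 = -295109*1/568279 = -295109/568279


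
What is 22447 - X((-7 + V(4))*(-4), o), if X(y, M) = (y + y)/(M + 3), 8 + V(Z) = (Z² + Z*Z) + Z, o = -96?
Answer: 695801/31 ≈ 22445.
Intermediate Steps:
V(Z) = -8 + Z + 2*Z² (V(Z) = -8 + ((Z² + Z*Z) + Z) = -8 + ((Z² + Z²) + Z) = -8 + (2*Z² + Z) = -8 + (Z + 2*Z²) = -8 + Z + 2*Z²)
X(y, M) = 2*y/(3 + M) (X(y, M) = (2*y)/(3 + M) = 2*y/(3 + M))
22447 - X((-7 + V(4))*(-4), o) = 22447 - 2*(-7 + (-8 + 4 + 2*4²))*(-4)/(3 - 96) = 22447 - 2*(-7 + (-8 + 4 + 2*16))*(-4)/(-93) = 22447 - 2*(-7 + (-8 + 4 + 32))*(-4)*(-1)/93 = 22447 - 2*(-7 + 28)*(-4)*(-1)/93 = 22447 - 2*21*(-4)*(-1)/93 = 22447 - 2*(-84)*(-1)/93 = 22447 - 1*56/31 = 22447 - 56/31 = 695801/31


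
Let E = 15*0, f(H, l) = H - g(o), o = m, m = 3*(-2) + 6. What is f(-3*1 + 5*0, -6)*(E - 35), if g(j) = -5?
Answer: -70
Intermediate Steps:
m = 0 (m = -6 + 6 = 0)
o = 0
f(H, l) = 5 + H (f(H, l) = H - 1*(-5) = H + 5 = 5 + H)
E = 0
f(-3*1 + 5*0, -6)*(E - 35) = (5 + (-3*1 + 5*0))*(0 - 35) = (5 + (-3 + 0))*(-35) = (5 - 3)*(-35) = 2*(-35) = -70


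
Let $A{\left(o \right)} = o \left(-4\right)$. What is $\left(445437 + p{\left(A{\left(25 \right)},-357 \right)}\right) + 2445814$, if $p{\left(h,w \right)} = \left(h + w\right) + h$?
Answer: $2890694$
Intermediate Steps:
$A{\left(o \right)} = - 4 o$
$p{\left(h,w \right)} = w + 2 h$
$\left(445437 + p{\left(A{\left(25 \right)},-357 \right)}\right) + 2445814 = \left(445437 - \left(357 - 2 \left(\left(-4\right) 25\right)\right)\right) + 2445814 = \left(445437 + \left(-357 + 2 \left(-100\right)\right)\right) + 2445814 = \left(445437 - 557\right) + 2445814 = 444880 + 2445814 = 2890694$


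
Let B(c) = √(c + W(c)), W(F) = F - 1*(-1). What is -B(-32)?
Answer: -3*I*√7 ≈ -7.9373*I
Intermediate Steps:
W(F) = 1 + F (W(F) = F + 1 = 1 + F)
B(c) = √(1 + 2*c) (B(c) = √(c + (1 + c)) = √(1 + 2*c))
-B(-32) = -√(1 + 2*(-32)) = -√(1 - 64) = -√(-63) = -3*I*√7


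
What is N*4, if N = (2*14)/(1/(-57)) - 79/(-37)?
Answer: -235892/37 ≈ -6375.5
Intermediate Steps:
N = -58973/37 (N = 28/(-1/57) - 79*(-1/37) = 28*(-57) + 79/37 = -1596 + 79/37 = -58973/37 ≈ -1593.9)
N*4 = -58973/37*4 = -235892/37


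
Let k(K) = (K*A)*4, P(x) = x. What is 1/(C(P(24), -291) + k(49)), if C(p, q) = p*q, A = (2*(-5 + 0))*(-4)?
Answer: 1/856 ≈ 0.0011682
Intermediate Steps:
A = 40 (A = (2*(-5))*(-4) = -10*(-4) = 40)
k(K) = 160*K (k(K) = (K*40)*4 = (40*K)*4 = 160*K)
1/(C(P(24), -291) + k(49)) = 1/(24*(-291) + 160*49) = 1/(-6984 + 7840) = 1/856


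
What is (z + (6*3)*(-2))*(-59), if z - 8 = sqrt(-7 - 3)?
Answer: 1652 - 59*I*sqrt(10) ≈ 1652.0 - 186.57*I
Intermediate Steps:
z = 8 + I*sqrt(10) (z = 8 + sqrt(-7 - 3) = 8 + sqrt(-10) = 8 + I*sqrt(10) ≈ 8.0 + 3.1623*I)
(z + (6*3)*(-2))*(-59) = ((8 + I*sqrt(10)) + (6*3)*(-2))*(-59) = ((8 + I*sqrt(10)) + 18*(-2))*(-59) = ((8 + I*sqrt(10)) - 36)*(-59) = (-28 + I*sqrt(10))*(-59) = 1652 - 59*I*sqrt(10)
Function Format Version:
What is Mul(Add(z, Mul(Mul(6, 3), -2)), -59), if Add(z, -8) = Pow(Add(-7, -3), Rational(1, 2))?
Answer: Add(1652, Mul(-59, I, Pow(10, Rational(1, 2)))) ≈ Add(1652.0, Mul(-186.57, I))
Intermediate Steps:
z = Add(8, Mul(I, Pow(10, Rational(1, 2)))) (z = Add(8, Pow(Add(-7, -3), Rational(1, 2))) = Add(8, Pow(-10, Rational(1, 2))) = Add(8, Mul(I, Pow(10, Rational(1, 2)))) ≈ Add(8.0000, Mul(3.1623, I)))
Mul(Add(z, Mul(Mul(6, 3), -2)), -59) = Mul(Add(Add(8, Mul(I, Pow(10, Rational(1, 2)))), Mul(Mul(6, 3), -2)), -59) = Mul(Add(Add(8, Mul(I, Pow(10, Rational(1, 2)))), Mul(18, -2)), -59) = Mul(Add(Add(8, Mul(I, Pow(10, Rational(1, 2)))), -36), -59) = Mul(Add(-28, Mul(I, Pow(10, Rational(1, 2)))), -59) = Add(1652, Mul(-59, I, Pow(10, Rational(1, 2))))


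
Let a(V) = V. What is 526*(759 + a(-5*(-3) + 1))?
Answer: 407650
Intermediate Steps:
526*(759 + a(-5*(-3) + 1)) = 526*(759 + (-5*(-3) + 1)) = 526*(759 + (15 + 1)) = 526*(759 + 16) = 526*775 = 407650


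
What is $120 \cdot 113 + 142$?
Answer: $13702$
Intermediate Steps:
$120 \cdot 113 + 142 = 13560 + 142 = 13702$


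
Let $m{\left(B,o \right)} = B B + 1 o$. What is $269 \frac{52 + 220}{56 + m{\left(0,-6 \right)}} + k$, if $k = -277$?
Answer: $\frac{29659}{25} \approx 1186.4$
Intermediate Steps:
$m{\left(B,o \right)} = o + B^{2}$ ($m{\left(B,o \right)} = B^{2} + o = o + B^{2}$)
$269 \frac{52 + 220}{56 + m{\left(0,-6 \right)}} + k = 269 \frac{52 + 220}{56 - \left(6 - 0^{2}\right)} - 277 = 269 \frac{272}{56 + \left(-6 + 0\right)} - 277 = 269 \frac{272}{56 - 6} - 277 = 269 \cdot \frac{272}{50} - 277 = 269 \cdot 272 \cdot \frac{1}{50} - 277 = 269 \cdot \frac{136}{25} - 277 = \frac{36584}{25} - 277 = \frac{29659}{25}$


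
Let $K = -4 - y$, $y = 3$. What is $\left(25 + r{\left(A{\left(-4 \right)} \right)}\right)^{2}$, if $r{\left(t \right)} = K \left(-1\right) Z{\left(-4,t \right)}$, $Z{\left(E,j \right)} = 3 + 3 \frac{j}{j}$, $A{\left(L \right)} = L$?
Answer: $4489$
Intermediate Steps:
$Z{\left(E,j \right)} = 6$ ($Z{\left(E,j \right)} = 3 + 3 \cdot 1 = 3 + 3 = 6$)
$K = -7$ ($K = -4 - 3 = -7$)
$r{\left(t \right)} = 42$ ($r{\left(t \right)} = \left(-7\right) \left(-1\right) 6 = 7 \cdot 6 = 42$)
$\left(25 + r{\left(A{\left(-4 \right)} \right)}\right)^{2} = \left(25 + 42\right)^{2} = 67^{2} = 4489$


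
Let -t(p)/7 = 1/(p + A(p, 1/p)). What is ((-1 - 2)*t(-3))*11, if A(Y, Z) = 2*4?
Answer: 231/5 ≈ 46.200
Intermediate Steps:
A(Y, Z) = 8
t(p) = -7/(8 + p) (t(p) = -7/(p + 8) = -7/(8 + p))
((-1 - 2)*t(-3))*11 = ((-1 - 2)*(-7/(8 - 3)))*11 = -(-21)/5*11 = -3*(-7/5)*11 = (21/5)*11 = 231/5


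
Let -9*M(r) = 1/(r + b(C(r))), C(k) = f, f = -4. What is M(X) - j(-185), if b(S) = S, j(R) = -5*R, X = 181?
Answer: -1473526/1593 ≈ -925.00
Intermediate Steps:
C(k) = -4
M(r) = -1/(9*(-4 + r)) (M(r) = -1/(9*(r - 4)) = -1/(9*(-4 + r)))
M(X) - j(-185) = -1/(-36 + 9*181) - (-5)*(-185) = -1/(-36 + 1629) - 1*925 = -1/1593 - 925 = -1473526/1593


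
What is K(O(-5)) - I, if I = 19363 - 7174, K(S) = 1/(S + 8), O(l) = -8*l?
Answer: -585071/48 ≈ -12189.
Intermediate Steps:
K(S) = 1/(8 + S)
I = 12189
K(O(-5)) - I = 1/(8 - 8*(-5)) - 1*12189 = 1/(8 + 40) - 12189 = 1/48 - 12189 = -585071/48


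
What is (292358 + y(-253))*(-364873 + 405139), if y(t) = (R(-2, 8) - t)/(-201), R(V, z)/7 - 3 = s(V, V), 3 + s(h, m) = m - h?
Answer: 788726448510/67 ≈ 1.1772e+10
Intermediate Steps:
s(h, m) = -3 + m - h (s(h, m) = -3 + (m - h) = -3 + m - h)
R(V, z) = 0 (R(V, z) = 21 + 7*(-3 + V - V) = 21 + 7*(-3) = 21 - 21 = 0)
y(t) = t/201 (y(t) = (0 - t)/(-201) = -t*(-1/201) = t/201)
(292358 + y(-253))*(-364873 + 405139) = (292358 + (1/201)*(-253))*(-364873 + 405139) = (292358 - 253/201)*40266 = (58763705/201)*40266 = 788726448510/67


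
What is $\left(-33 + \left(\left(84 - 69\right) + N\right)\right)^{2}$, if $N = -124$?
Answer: $20164$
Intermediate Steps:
$\left(-33 + \left(\left(84 - 69\right) + N\right)\right)^{2} = \left(-33 + \left(\left(84 - 69\right) - 124\right)\right)^{2} = \left(-33 + \left(15 - 124\right)\right)^{2} = \left(-33 - 109\right)^{2} = \left(-142\right)^{2} = 20164$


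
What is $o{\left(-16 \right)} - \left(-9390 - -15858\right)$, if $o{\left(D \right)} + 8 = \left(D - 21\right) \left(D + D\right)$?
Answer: $-5292$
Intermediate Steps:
$o{\left(D \right)} = -8 + 2 D \left(-21 + D\right)$ ($o{\left(D \right)} = -8 + \left(D - 21\right) \left(D + D\right) = -8 + \left(-21 + D\right) 2 D = -8 + 2 D \left(-21 + D\right)$)
$o{\left(-16 \right)} - \left(-9390 - -15858\right) = \left(-8 - -672 + 2 \left(-16\right)^{2}\right) - \left(-9390 - -15858\right) = \left(-8 + 672 + 2 \cdot 256\right) - \left(-9390 + 15858\right) = \left(-8 + 672 + 512\right) - 6468 = 1176 - 6468 = -5292$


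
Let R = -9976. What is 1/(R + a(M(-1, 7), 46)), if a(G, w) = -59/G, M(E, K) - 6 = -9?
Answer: -3/29869 ≈ -0.00010044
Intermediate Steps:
M(E, K) = -3 (M(E, K) = 6 - 9 = -3)
1/(R + a(M(-1, 7), 46)) = 1/(-9976 - 59/(-3)) = 1/(-9976 - 59*(-1/3)) = 1/(-9976 + 59/3) = 1/(-29869/3) = -3/29869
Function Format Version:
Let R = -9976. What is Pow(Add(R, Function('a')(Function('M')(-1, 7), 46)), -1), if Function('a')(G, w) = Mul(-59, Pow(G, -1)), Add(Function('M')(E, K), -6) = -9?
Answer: Rational(-3, 29869) ≈ -0.00010044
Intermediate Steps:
Function('M')(E, K) = -3 (Function('M')(E, K) = Add(6, -9) = -3)
Pow(Add(R, Function('a')(Function('M')(-1, 7), 46)), -1) = Pow(Add(-9976, Mul(-59, Pow(-3, -1))), -1) = Pow(Add(-9976, Mul(-59, Rational(-1, 3))), -1) = Pow(Add(-9976, Rational(59, 3)), -1) = Pow(Rational(-29869, 3), -1) = Rational(-3, 29869)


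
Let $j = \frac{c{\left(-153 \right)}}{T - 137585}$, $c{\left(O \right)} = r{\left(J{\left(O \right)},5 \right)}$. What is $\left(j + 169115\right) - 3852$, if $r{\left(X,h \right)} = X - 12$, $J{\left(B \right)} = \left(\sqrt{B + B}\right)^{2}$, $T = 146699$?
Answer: $\frac{251034444}{1519} \approx 1.6526 \cdot 10^{5}$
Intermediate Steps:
$J{\left(B \right)} = 2 B$ ($J{\left(B \right)} = \left(\sqrt{2 B}\right)^{2} = \left(\sqrt{2} \sqrt{B}\right)^{2} = 2 B$)
$r{\left(X,h \right)} = -12 + X$ ($r{\left(X,h \right)} = X - 12 = -12 + X$)
$c{\left(O \right)} = -12 + 2 O$
$j = - \frac{53}{1519}$ ($j = \frac{-12 + 2 \left(-153\right)}{146699 - 137585} = \frac{-12 - 306}{146699 - 137585} = - \frac{318}{9114} = \left(-318\right) \frac{1}{9114} = - \frac{53}{1519} \approx -0.034891$)
$\left(j + 169115\right) - 3852 = \left(- \frac{53}{1519} + 169115\right) - 3852 = \frac{256885632}{1519} - 3852 = \frac{251034444}{1519}$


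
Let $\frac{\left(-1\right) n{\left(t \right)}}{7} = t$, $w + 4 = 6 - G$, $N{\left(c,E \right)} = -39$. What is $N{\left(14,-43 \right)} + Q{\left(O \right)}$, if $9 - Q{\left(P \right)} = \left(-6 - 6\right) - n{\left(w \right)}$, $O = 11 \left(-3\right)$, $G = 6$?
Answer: $10$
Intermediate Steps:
$O = -33$
$w = -4$ ($w = -4 + \left(6 - 6\right) = -4 + 0 = -4$)
$n{\left(t \right)} = - 7 t$
$Q{\left(P \right)} = 49$ ($Q{\left(P \right)} = 9 - \left(\left(-6 - 6\right) - \left(-7\right) \left(-4\right)\right) = 9 - \left(\left(-6 - 6\right) - 28\right) = 9 - \left(-12 - 28\right) = 9 - -40 = 9 + 40 = 49$)
$N{\left(14,-43 \right)} + Q{\left(O \right)} = -39 + 49 = 10$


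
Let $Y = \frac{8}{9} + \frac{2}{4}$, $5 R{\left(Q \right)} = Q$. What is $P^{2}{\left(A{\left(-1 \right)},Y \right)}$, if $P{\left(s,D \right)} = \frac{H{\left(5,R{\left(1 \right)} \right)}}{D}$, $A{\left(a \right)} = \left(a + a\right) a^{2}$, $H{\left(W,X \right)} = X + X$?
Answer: $\frac{1296}{15625} \approx 0.082944$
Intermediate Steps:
$R{\left(Q \right)} = \frac{Q}{5}$
$H{\left(W,X \right)} = 2 X$
$A{\left(a \right)} = 2 a^{3}$ ($A{\left(a \right)} = 2 a a^{2} = 2 a^{3}$)
$Y = \frac{25}{18}$ ($Y = 8 \cdot \frac{1}{9} + 2 \cdot \frac{1}{4} = \frac{8}{9} + \frac{1}{2} = \frac{25}{18} \approx 1.3889$)
$P{\left(s,D \right)} = \frac{2}{5 D}$ ($P{\left(s,D \right)} = \frac{2 \cdot \frac{1}{5} \cdot 1}{D} = \frac{2 \cdot \frac{1}{5}}{D} = \frac{2}{5 D}$)
$P^{2}{\left(A{\left(-1 \right)},Y \right)} = \left(\frac{2}{5 \cdot \frac{25}{18}}\right)^{2} = \left(\frac{2}{5} \cdot \frac{18}{25}\right)^{2} = \left(\frac{36}{125}\right)^{2} = \frac{1296}{15625}$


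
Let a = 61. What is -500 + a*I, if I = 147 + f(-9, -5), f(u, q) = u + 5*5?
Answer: 9443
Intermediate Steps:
f(u, q) = 25 + u (f(u, q) = u + 25 = 25 + u)
I = 163 (I = 147 + (25 - 9) = 147 + 16 = 163)
-500 + a*I = -500 + 61*163 = -500 + 9943 = 9443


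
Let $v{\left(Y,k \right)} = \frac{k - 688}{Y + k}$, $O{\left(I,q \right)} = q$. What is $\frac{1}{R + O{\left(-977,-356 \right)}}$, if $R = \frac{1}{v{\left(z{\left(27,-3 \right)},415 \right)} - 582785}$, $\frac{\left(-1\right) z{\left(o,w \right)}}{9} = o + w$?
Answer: $- \frac{115974488}{41286917927} \approx -0.002809$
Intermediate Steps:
$z{\left(o,w \right)} = - 9 o - 9 w$ ($z{\left(o,w \right)} = - 9 \left(o + w\right) = - 9 o - 9 w$)
$v{\left(Y,k \right)} = \frac{-688 + k}{Y + k}$
$R = - \frac{199}{115974488}$ ($R = \frac{1}{\frac{-688 + 415}{\left(\left(-9\right) 27 - -27\right) + 415} - 582785} = \frac{1}{\frac{1}{\left(-243 + 27\right) + 415} \left(-273\right) - 582785} = \frac{1}{\frac{1}{-216 + 415} \left(-273\right) - 582785} = \frac{1}{\frac{1}{199} \left(-273\right) - 582785} = \frac{1}{- \frac{273}{199} - 582785} = \frac{1}{- \frac{115974488}{199}} = - \frac{199}{115974488} \approx -1.7159 \cdot 10^{-6}$)
$\frac{1}{R + O{\left(-977,-356 \right)}} = \frac{1}{- \frac{199}{115974488} - 356} = \frac{1}{- \frac{41286917927}{115974488}} = - \frac{115974488}{41286917927}$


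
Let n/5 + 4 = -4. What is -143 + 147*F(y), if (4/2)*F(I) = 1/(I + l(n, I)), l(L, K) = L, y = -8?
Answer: -4625/32 ≈ -144.53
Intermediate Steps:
n = -40 (n = -20 + 5*(-4) = -20 - 20 = -40)
F(I) = 1/(2*(-40 + I)) (F(I) = 1/(2*(I - 40)) = 1/(2*(-40 + I)))
-143 + 147*F(y) = -143 + 147*(1/(2*(-40 - 8))) = -143 + 147*((1/2)/(-48)) = -143 + 147*((1/2)*(-1/48)) = -143 + 147*(-1/96) = -143 - 49/32 = -4625/32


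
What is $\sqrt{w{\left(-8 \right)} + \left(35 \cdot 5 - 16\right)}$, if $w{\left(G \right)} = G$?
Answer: $\sqrt{151} \approx 12.288$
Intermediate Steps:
$\sqrt{w{\left(-8 \right)} + \left(35 \cdot 5 - 16\right)} = \sqrt{-8 + \left(35 \cdot 5 - 16\right)} = \sqrt{-8 + \left(175 - 16\right)} = \sqrt{-8 + 159} = \sqrt{151}$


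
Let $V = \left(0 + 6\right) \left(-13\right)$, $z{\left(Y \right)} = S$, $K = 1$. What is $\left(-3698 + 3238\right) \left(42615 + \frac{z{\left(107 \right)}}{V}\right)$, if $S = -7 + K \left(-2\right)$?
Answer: $- \frac{254838390}{13} \approx -1.9603 \cdot 10^{7}$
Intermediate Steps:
$S = -9$ ($S = -7 + 1 \left(-2\right) = -7 - 2 = -9$)
$z{\left(Y \right)} = -9$
$V = -78$ ($V = 6 \left(-13\right) = -78$)
$\left(-3698 + 3238\right) \left(42615 + \frac{z{\left(107 \right)}}{V}\right) = \left(-3698 + 3238\right) \left(42615 - \frac{9}{-78}\right) = - 460 \left(42615 - - \frac{3}{26}\right) = - 460 \left(42615 + \frac{3}{26}\right) = \left(-460\right) \frac{1107993}{26} = - \frac{254838390}{13}$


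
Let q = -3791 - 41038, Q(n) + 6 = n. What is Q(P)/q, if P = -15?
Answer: 7/14943 ≈ 0.00046845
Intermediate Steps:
Q(n) = -6 + n
q = -44829
Q(P)/q = (-6 - 15)/(-44829) = -21*(-1/44829) = 7/14943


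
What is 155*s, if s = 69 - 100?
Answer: -4805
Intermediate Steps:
s = -31
155*s = 155*(-31) = -4805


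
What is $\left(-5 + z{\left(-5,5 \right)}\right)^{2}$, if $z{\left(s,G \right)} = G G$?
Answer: $400$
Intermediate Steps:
$z{\left(s,G \right)} = G^{2}$
$\left(-5 + z{\left(-5,5 \right)}\right)^{2} = \left(-5 + 5^{2}\right)^{2} = \left(-5 + 25\right)^{2} = 20^{2} = 400$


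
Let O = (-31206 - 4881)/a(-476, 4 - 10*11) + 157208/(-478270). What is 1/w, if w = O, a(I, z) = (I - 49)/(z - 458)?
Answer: -8369725/324478145552 ≈ -2.5794e-5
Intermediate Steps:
a(I, z) = (-49 + I)/(-458 + z)
O = -324478145552/8369725 (O = (-31206 - 4881)/(((-49 - 476)/(-458 + (4 - 10*11)))) + 157208/(-478270) = -36087/(-525/(-458 + (4 - 110))) + 157208*(-1/478270) = -36087/(-525/(-458 - 106)) - 78604/239135 = -36087/(-525/(-564)) - 78604/239135 = -36087/((-1/564*(-525))) - 78604/239135 = -36087/175/188 - 78604/239135 = -36087*188/175 - 78604/239135 = -6784356/175 - 78604/239135 = -324478145552/8369725 ≈ -38768.)
w = -324478145552/8369725 ≈ -38768.
1/w = 1/(-324478145552/8369725) = -8369725/324478145552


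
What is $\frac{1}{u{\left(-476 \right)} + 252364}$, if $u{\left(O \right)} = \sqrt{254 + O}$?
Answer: $\frac{126182}{31843794359} - \frac{i \sqrt{222}}{63687588718} \approx 3.9625 \cdot 10^{-6} - 2.3395 \cdot 10^{-10} i$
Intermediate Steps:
$\frac{1}{u{\left(-476 \right)} + 252364} = \frac{1}{\sqrt{254 - 476} + 252364} = \frac{1}{\sqrt{-222} + 252364} = \frac{1}{i \sqrt{222} + 252364} = \frac{1}{252364 + i \sqrt{222}}$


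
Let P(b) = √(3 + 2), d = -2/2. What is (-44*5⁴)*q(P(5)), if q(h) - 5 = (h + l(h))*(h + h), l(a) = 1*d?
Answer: -412500 + 55000*√5 ≈ -2.8952e+5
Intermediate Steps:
d = -1 (d = -2*½ = -1)
l(a) = -1 (l(a) = 1*(-1) = -1)
P(b) = √5
q(h) = 5 + 2*h*(-1 + h) (q(h) = 5 + (h - 1)*(h + h) = 5 + (-1 + h)*(2*h) = 5 + 2*h*(-1 + h))
(-44*5⁴)*q(P(5)) = (-44*5⁴)*(5 - 2*√5 + 2*(√5)²) = (-44*625)*(5 - 2*√5 + 2*5) = -27500*(5 - 2*√5 + 10) = -27500*(15 - 2*√5) = -412500 + 55000*√5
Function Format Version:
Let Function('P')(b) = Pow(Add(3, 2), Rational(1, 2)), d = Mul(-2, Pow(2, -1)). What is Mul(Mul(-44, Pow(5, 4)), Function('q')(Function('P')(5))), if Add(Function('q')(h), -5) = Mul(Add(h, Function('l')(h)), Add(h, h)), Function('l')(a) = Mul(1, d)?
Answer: Add(-412500, Mul(55000, Pow(5, Rational(1, 2)))) ≈ -2.8952e+5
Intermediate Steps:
d = -1 (d = Mul(-2, Rational(1, 2)) = -1)
Function('l')(a) = -1 (Function('l')(a) = Mul(1, -1) = -1)
Function('P')(b) = Pow(5, Rational(1, 2))
Function('q')(h) = Add(5, Mul(2, h, Add(-1, h))) (Function('q')(h) = Add(5, Mul(Add(h, -1), Add(h, h))) = Add(5, Mul(Add(-1, h), Mul(2, h))) = Add(5, Mul(2, h, Add(-1, h))))
Mul(Mul(-44, Pow(5, 4)), Function('q')(Function('P')(5))) = Mul(Mul(-44, Pow(5, 4)), Add(5, Mul(-2, Pow(5, Rational(1, 2))), Mul(2, Pow(Pow(5, Rational(1, 2)), 2)))) = Mul(Mul(-44, 625), Add(5, Mul(-2, Pow(5, Rational(1, 2))), Mul(2, 5))) = Mul(-27500, Add(5, Mul(-2, Pow(5, Rational(1, 2))), 10)) = Mul(-27500, Add(15, Mul(-2, Pow(5, Rational(1, 2))))) = Add(-412500, Mul(55000, Pow(5, Rational(1, 2))))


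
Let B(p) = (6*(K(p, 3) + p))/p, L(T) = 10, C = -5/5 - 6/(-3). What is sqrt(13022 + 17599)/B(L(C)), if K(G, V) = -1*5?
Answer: sqrt(30621)/3 ≈ 58.330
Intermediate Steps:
C = 1 (C = -5*1/5 - 6*(-1/3) = -1 + 2 = 1)
K(G, V) = -5
B(p) = (-30 + 6*p)/p (B(p) = (6*(-5 + p))/p = (-30 + 6*p)/p)
sqrt(13022 + 17599)/B(L(C)) = sqrt(13022 + 17599)/(6 - 30/10) = sqrt(30621)/(6 - 30*1/10) = sqrt(30621)/(6 - 3) = sqrt(30621)/3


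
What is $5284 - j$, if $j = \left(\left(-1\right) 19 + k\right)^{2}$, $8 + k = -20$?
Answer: $3075$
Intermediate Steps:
$k = -28$ ($k = -8 - 20 = -28$)
$j = 2209$ ($j = \left(\left(-1\right) 19 - 28\right)^{2} = \left(-19 - 28\right)^{2} = \left(-47\right)^{2} = 2209$)
$5284 - j = 5284 - 2209 = 3075$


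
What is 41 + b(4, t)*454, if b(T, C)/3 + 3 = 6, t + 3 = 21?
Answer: 4127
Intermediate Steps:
t = 18 (t = -3 + 21 = 18)
b(T, C) = 9 (b(T, C) = -9 + 3*6 = -9 + 18 = 9)
41 + b(4, t)*454 = 41 + 9*454 = 41 + 4086 = 4127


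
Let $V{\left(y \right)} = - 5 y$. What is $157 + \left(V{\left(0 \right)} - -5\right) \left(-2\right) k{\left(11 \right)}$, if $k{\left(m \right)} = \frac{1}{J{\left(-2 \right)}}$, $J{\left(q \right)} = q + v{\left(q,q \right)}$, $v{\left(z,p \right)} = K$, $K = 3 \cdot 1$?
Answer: $147$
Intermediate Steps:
$K = 3$
$v{\left(z,p \right)} = 3$
$J{\left(q \right)} = 3 + q$ ($J{\left(q \right)} = q + 3 = 3 + q$)
$k{\left(m \right)} = 1$ ($k{\left(m \right)} = \frac{1}{3 - 2} = 1^{-1} = 1$)
$157 + \left(V{\left(0 \right)} - -5\right) \left(-2\right) k{\left(11 \right)} = 157 + \left(\left(-5\right) 0 - -5\right) \left(-2\right) 1 = 157 + \left(0 + 5\right) \left(-2\right) 1 = 157 + 5 \left(-2\right) 1 = 157 - 10 = 147$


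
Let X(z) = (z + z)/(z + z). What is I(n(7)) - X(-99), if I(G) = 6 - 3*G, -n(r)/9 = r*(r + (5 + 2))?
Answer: 2651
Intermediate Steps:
n(r) = -9*r*(7 + r) (n(r) = -9*r*(r + (5 + 2)) = -9*r*(r + 7) = -9*r*(7 + r))
X(z) = 1 (X(z) = (2*z)/((2*z)) = (2*z)*(1/(2*z)) = 1)
I(n(7)) - X(-99) = (6 - (-27)*7*(7 + 7)) - 1*1 = (6 - (-27)*7*14) - 1 = (6 - 3*(-882)) - 1 = (6 + 2646) - 1 = 2652 - 1 = 2651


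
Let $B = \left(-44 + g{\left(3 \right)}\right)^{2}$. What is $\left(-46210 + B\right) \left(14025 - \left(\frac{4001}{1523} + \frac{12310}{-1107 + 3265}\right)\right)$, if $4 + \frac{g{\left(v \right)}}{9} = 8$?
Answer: $- \frac{1062919109074026}{1643317} \approx -6.4681 \cdot 10^{8}$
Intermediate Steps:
$g{\left(v \right)} = 36$ ($g{\left(v \right)} = -36 + 9 \cdot 8 = -36 + 72 = 36$)
$B = 64$ ($B = \left(-44 + 36\right)^{2} = \left(-8\right)^{2} = 64$)
$\left(-46210 + B\right) \left(14025 - \left(\frac{4001}{1523} + \frac{12310}{-1107 + 3265}\right)\right) = \left(-46210 + 64\right) \left(14025 - \left(\frac{4001}{1523} + \frac{12310}{-1107 + 3265}\right)\right) = - 46146 \left(14025 - \left(\frac{4001}{1523} + \frac{12310}{2158}\right)\right) = - 46146 \left(14025 - \frac{13691144}{1643317}\right) = \left(-46146\right) \frac{23033829781}{1643317} = - \frac{1062919109074026}{1643317}$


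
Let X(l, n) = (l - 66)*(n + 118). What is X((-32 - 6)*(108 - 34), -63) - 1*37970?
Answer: -196260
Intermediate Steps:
X(l, n) = (-66 + l)*(118 + n)
X((-32 - 6)*(108 - 34), -63) - 1*37970 = (-7788 - 66*(-63) + 118*((-32 - 6)*(108 - 34)) + ((-32 - 6)*(108 - 34))*(-63)) - 1*37970 = (-7788 + 4158 + 118*(-38*74) - 38*74*(-63)) - 37970 = (-7788 + 4158 + 118*(-2812) - 2812*(-63)) - 37970 = (-7788 + 4158 - 331816 + 177156) - 37970 = -158290 - 37970 = -196260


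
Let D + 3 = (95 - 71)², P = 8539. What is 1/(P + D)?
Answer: 1/9112 ≈ 0.00010975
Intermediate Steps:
D = 573 (D = -3 + (95 - 71)² = -3 + 24² = -3 + 576 = 573)
1/(P + D) = 1/(8539 + 573) = 1/9112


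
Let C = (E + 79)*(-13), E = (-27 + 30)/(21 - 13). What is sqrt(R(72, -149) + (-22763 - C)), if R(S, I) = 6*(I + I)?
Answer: I*sqrt(376306)/4 ≈ 153.36*I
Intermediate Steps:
R(S, I) = 12*I (R(S, I) = 6*(2*I) = 12*I)
E = 3/8 ≈ 0.37500
C = -8255/8 (C = (3/8 + 79)*(-13) = (635/8)*(-13) = -8255/8 ≈ -1031.9)
sqrt(R(72, -149) + (-22763 - C)) = sqrt(12*(-149) + (-22763 - 1*(-8255/8))) = sqrt(-1788 + (-22763 + 8255/8)) = sqrt(-1788 - 173849/8) = sqrt(-188153/8) = I*sqrt(376306)/4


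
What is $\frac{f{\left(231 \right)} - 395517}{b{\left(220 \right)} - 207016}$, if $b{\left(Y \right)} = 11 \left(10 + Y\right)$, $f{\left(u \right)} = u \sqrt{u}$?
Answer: $\frac{131839}{68162} - \frac{77 \sqrt{231}}{68162} \approx 1.917$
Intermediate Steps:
$f{\left(u \right)} = u^{\frac{3}{2}}$
$b{\left(Y \right)} = 110 + 11 Y$
$\frac{f{\left(231 \right)} - 395517}{b{\left(220 \right)} - 207016} = \frac{231^{\frac{3}{2}} - 395517}{\left(110 + 11 \cdot 220\right) - 207016} = \frac{231 \sqrt{231} - 395517}{\left(110 + 2420\right) - 207016} = \frac{-395517 + 231 \sqrt{231}}{2530 - 207016} = \frac{-395517 + 231 \sqrt{231}}{-204486} = \left(-395517 + 231 \sqrt{231}\right) \left(- \frac{1}{204486}\right) = \frac{131839}{68162} - \frac{77 \sqrt{231}}{68162}$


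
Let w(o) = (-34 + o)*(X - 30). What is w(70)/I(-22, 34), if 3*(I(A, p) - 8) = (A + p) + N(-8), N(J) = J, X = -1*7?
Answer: -999/7 ≈ -142.71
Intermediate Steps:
X = -7
I(A, p) = 16/3 + A/3 + p/3 (I(A, p) = 8 + ((A + p) - 8)/3 = 8 + (-8 + A + p)/3 = 8 + (-8/3 + A/3 + p/3) = 16/3 + A/3 + p/3)
w(o) = 1258 - 37*o (w(o) = (-34 + o)*(-7 - 30) = (-34 + o)*(-37) = 1258 - 37*o)
w(70)/I(-22, 34) = (1258 - 37*70)/(16/3 + (⅓)*(-22) + (⅓)*34) = (1258 - 2590)/(16/3 - 22/3 + 34/3) = -1332/28/3 = -1332*3/28 = -999/7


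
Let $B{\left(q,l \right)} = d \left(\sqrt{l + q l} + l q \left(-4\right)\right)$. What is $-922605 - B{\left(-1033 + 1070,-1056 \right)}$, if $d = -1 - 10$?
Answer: $796563 + 88 i \sqrt{627} \approx 7.9656 \cdot 10^{5} + 2203.5 i$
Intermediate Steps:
$d = -11$ ($d = -1 - 10 = -11$)
$B{\left(q,l \right)} = - 11 \sqrt{l + l q} + 44 l q$ ($B{\left(q,l \right)} = - 11 \left(\sqrt{l + q l} + l q \left(-4\right)\right) = - 11 \left(\sqrt{l + l q} - 4 l q\right) = - 11 \sqrt{l + l q} + 44 l q$)
$-922605 - B{\left(-1033 + 1070,-1056 \right)} = -922605 - \left(- 11 \sqrt{- 1056 \left(1 + \left(-1033 + 1070\right)\right)} + 44 \left(-1056\right) \left(-1033 + 1070\right)\right) = -922605 - \left(- 11 \sqrt{- 1056 \left(1 + 37\right)} + 44 \left(-1056\right) 37\right) = -922605 - \left(- 11 \sqrt{\left(-1056\right) 38} - 1719168\right) = -922605 - \left(- 11 \sqrt{-40128} - 1719168\right) = -922605 - \left(- 11 \cdot 8 i \sqrt{627} - 1719168\right) = -922605 - \left(- 88 i \sqrt{627} - 1719168\right) = -922605 - \left(-1719168 - 88 i \sqrt{627}\right) = -922605 + \left(1719168 + 88 i \sqrt{627}\right) = 796563 + 88 i \sqrt{627}$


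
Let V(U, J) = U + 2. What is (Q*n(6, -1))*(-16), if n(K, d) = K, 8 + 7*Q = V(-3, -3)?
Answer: 864/7 ≈ 123.43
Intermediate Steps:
V(U, J) = 2 + U
Q = -9/7 (Q = -8/7 + (2 - 3)/7 = -8/7 + (⅐)*(-1) = -8/7 - ⅐ = -9/7 ≈ -1.2857)
(Q*n(6, -1))*(-16) = -9/7*6*(-16) = -54/7*(-16) = 864/7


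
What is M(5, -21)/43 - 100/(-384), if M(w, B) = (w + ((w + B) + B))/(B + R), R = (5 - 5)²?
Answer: 8549/28896 ≈ 0.29585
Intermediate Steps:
R = 0 (R = 0² = 0)
M(w, B) = (2*B + 2*w)/B (M(w, B) = (w + ((w + B) + B))/(B + 0) = (w + ((B + w) + B))/B = (w + (w + 2*B))/B = (2*B + 2*w)/B)
M(5, -21)/43 - 100/(-384) = (2 + 2*5/(-21))/43 - 100/(-384) = (2 + 2*5*(-1/21))*(1/43) - 100*(-1/384) = (2 - 10/21)*(1/43) + 25/96 = (32/21)*(1/43) + 25/96 = 32/903 + 25/96 = 8549/28896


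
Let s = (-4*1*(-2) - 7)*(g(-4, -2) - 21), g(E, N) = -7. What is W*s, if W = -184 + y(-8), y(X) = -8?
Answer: 5376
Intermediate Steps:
W = -192 (W = -184 - 8 = -192)
s = -28 (s = (-4*1*(-2) - 7)*(-7 - 21) = (-4*(-2) - 7)*(-28) = (8 - 7)*(-28) = 1*(-28) = -28)
W*s = -192*(-28) = 5376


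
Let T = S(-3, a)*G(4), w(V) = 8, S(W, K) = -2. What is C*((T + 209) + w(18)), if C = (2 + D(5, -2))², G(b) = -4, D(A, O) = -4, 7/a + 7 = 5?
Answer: 900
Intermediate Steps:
a = -7/2 (a = 7/(-7 + 5) = 7/(-2) = 7*(-½) = -7/2 ≈ -3.5000)
C = 4 (C = (2 - 4)² = (-2)² = 4)
T = 8 (T = -2*(-4) = 8)
C*((T + 209) + w(18)) = 4*((8 + 209) + 8) = 4*(217 + 8) = 4*225 = 900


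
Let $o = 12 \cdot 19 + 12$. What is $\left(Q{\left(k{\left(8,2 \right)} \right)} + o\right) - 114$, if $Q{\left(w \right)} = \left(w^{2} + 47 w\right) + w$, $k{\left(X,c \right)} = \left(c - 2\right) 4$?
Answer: $126$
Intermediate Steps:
$o = 240$ ($o = 228 + 12 = 240$)
$k{\left(X,c \right)} = -8 + 4 c$ ($k{\left(X,c \right)} = \left(-2 + c\right) 4 = -8 + 4 c$)
$Q{\left(w \right)} = w^{2} + 48 w$
$\left(Q{\left(k{\left(8,2 \right)} \right)} + o\right) - 114 = \left(\left(-8 + 4 \cdot 2\right) \left(48 + \left(-8 + 4 \cdot 2\right)\right) + 240\right) - 114 = \left(\left(-8 + 8\right) \left(48 + \left(-8 + 8\right)\right) + 240\right) - 114 = \left(0 \left(48 + 0\right) + 240\right) - 114 = \left(0 \cdot 48 + 240\right) - 114 = \left(0 + 240\right) - 114 = 240 - 114 = 126$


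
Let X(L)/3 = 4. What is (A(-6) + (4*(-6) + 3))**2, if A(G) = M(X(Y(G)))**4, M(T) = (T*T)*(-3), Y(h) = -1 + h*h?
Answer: 1213025621147536196025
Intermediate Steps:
Y(h) = -1 + h**2
X(L) = 12 (X(L) = 3*4 = 12)
M(T) = -3*T**2 (M(T) = T**2*(-3) = -3*T**2)
A(G) = 34828517376 (A(G) = (-3*12**2)**4 = (-3*144)**4 = (-432)**4 = 34828517376)
(A(-6) + (4*(-6) + 3))**2 = (34828517376 + (4*(-6) + 3))**2 = (34828517376 + (-24 + 3))**2 = (34828517376 - 21)**2 = 34828517355**2 = 1213025621147536196025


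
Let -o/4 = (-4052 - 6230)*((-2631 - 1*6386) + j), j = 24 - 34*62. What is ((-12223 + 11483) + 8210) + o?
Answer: -456554458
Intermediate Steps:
j = -2084 (j = 24 - 2108 = -2084)
o = -456561928 (o = -4*(-4052 - 6230)*((-2631 - 1*6386) - 2084) = -(-41128)*((-2631 - 6386) - 2084) = -(-41128)*(-9017 - 2084) = -(-41128)*(-11101) = -4*114140482 = -456561928)
((-12223 + 11483) + 8210) + o = ((-12223 + 11483) + 8210) - 456561928 = (-740 + 8210) - 456561928 = 7470 - 456561928 = -456554458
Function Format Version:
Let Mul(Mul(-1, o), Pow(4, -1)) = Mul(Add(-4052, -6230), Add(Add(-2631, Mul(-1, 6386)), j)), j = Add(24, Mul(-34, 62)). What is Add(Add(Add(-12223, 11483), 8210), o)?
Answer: -456554458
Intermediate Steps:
j = -2084 (j = Add(24, -2108) = -2084)
o = -456561928 (o = Mul(-4, Mul(Add(-4052, -6230), Add(Add(-2631, Mul(-1, 6386)), -2084))) = Mul(-4, Mul(-10282, Add(Add(-2631, -6386), -2084))) = Mul(-4, Mul(-10282, Add(-9017, -2084))) = Mul(-4, Mul(-10282, -11101)) = Mul(-4, 114140482) = -456561928)
Add(Add(Add(-12223, 11483), 8210), o) = Add(Add(Add(-12223, 11483), 8210), -456561928) = Add(Add(-740, 8210), -456561928) = Add(7470, -456561928) = -456554458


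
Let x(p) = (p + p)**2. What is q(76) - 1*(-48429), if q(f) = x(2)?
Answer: 48445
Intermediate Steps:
x(p) = 4*p**2 (x(p) = (2*p)**2 = 4*p**2)
q(f) = 16 (q(f) = 4*2**2 = 4*4 = 16)
q(76) - 1*(-48429) = 16 - 1*(-48429) = 16 + 48429 = 48445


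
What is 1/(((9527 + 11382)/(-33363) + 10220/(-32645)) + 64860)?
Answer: 217827027/14128056262387 ≈ 1.5418e-5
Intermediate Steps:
1/(((9527 + 11382)/(-33363) + 10220/(-32645)) + 64860) = 1/((20909*(-1/33363) + 10220*(-1/32645)) + 64860) = 1/((-20909/33363 - 2044/6529) + 64860) = 1/(-204708833/217827027 + 64860) = 1/(14128056262387/217827027) = 217827027/14128056262387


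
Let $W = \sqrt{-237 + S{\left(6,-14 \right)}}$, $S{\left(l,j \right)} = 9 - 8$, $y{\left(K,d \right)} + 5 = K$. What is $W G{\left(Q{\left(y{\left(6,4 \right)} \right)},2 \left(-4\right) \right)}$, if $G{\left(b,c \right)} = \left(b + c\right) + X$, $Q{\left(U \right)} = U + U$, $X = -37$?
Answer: $- 86 i \sqrt{59} \approx - 660.58 i$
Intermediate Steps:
$y{\left(K,d \right)} = -5 + K$
$Q{\left(U \right)} = 2 U$
$G{\left(b,c \right)} = -37 + b + c$ ($G{\left(b,c \right)} = \left(b + c\right) - 37 = -37 + b + c$)
$S{\left(l,j \right)} = 1$ ($S{\left(l,j \right)} = 9 - 8 = 1$)
$W = 2 i \sqrt{59}$ ($W = \sqrt{-237 + 1} = \sqrt{-236} = 2 i \sqrt{59} \approx 15.362 i$)
$W G{\left(Q{\left(y{\left(6,4 \right)} \right)},2 \left(-4\right) \right)} = 2 i \sqrt{59} \left(-37 + 2 \left(-5 + 6\right) + 2 \left(-4\right)\right) = 2 i \sqrt{59} \left(-37 + 2 \cdot 1 - 8\right) = 2 i \sqrt{59} \left(-37 + 2 - 8\right) = 2 i \sqrt{59} \left(-43\right) = - 86 i \sqrt{59}$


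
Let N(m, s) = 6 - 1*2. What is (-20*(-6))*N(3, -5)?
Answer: 480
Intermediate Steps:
N(m, s) = 4 (N(m, s) = 6 - 2 = 4)
(-20*(-6))*N(3, -5) = -20*(-6)*4 = 120*4 = 480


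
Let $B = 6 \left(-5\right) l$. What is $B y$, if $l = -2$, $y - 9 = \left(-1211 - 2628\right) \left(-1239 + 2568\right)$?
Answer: $-306121320$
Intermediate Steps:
$y = -5102022$ ($y = 9 + \left(-1211 - 2628\right) \left(-1239 + 2568\right) = 9 - 5102031 = -5102022$)
$B = 60$ ($B = 6 \left(-5\right) \left(-2\right) = \left(-30\right) \left(-2\right) = 60$)
$B y = 60 \left(-5102022\right) = -306121320$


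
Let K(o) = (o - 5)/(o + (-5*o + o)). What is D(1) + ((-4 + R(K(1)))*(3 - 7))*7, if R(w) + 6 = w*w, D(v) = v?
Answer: 2081/9 ≈ 231.22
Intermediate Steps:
K(o) = -(-5 + o)/(3*o) (K(o) = (-5 + o)/(o - 4*o) = (-5 + o)/((-3*o)) = (-5 + o)*(-1/(3*o)) = -(-5 + o)/(3*o))
R(w) = -6 + w² (R(w) = -6 + w*w = -6 + w²)
D(1) + ((-4 + R(K(1)))*(3 - 7))*7 = 1 + ((-4 + (-6 + ((⅓)*(5 - 1*1)/1)²))*(3 - 7))*7 = 1 + ((-4 + (-6 + ((⅓)*1*(5 - 1))²))*(-4))*7 = 1 + ((-4 + (-6 + ((⅓)*1*4)²))*(-4))*7 = 1 + ((-4 + (-6 + (4/3)²))*(-4))*7 = 1 + ((-4 + (-6 + 16/9))*(-4))*7 = 1 + ((-4 - 38/9)*(-4))*7 = 1 - 74/9*(-4)*7 = 1 + (296/9)*7 = 1 + 2072/9 = 2081/9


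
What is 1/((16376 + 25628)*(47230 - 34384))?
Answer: 1/539583384 ≈ 1.8533e-9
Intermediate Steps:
1/((16376 + 25628)*(47230 - 34384)) = 1/(42004*12846) = 1/539583384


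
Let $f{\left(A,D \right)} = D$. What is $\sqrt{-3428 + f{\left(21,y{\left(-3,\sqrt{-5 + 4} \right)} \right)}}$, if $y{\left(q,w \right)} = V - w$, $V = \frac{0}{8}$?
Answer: $\sqrt{-3428 - i} \approx 0.00854 - 58.549 i$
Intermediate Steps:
$V = 0$ ($V = 0 \cdot \frac{1}{8} = 0$)
$y{\left(q,w \right)} = - w$ ($y{\left(q,w \right)} = 0 - w = - w$)
$\sqrt{-3428 + f{\left(21,y{\left(-3,\sqrt{-5 + 4} \right)} \right)}} = \sqrt{-3428 - \sqrt{-5 + 4}} = \sqrt{-3428 - \sqrt{-1}} = \sqrt{-3428 - i}$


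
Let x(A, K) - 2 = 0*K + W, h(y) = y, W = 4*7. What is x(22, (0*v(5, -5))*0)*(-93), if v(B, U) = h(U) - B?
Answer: -2790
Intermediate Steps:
W = 28
v(B, U) = U - B
x(A, K) = 30 (x(A, K) = 2 + (0*K + 28) = 2 + (0 + 28) = 2 + 28 = 30)
x(22, (0*v(5, -5))*0)*(-93) = 30*(-93) = -2790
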